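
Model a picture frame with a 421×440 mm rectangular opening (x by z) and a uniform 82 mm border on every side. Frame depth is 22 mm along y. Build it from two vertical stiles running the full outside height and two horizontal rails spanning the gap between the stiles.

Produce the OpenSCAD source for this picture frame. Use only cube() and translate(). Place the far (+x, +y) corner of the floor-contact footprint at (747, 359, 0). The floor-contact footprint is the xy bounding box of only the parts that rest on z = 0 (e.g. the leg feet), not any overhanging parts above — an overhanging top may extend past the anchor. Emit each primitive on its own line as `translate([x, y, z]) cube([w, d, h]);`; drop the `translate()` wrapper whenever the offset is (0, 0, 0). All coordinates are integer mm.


translate([162, 337, 0]) cube([82, 22, 604]);
translate([665, 337, 0]) cube([82, 22, 604]);
translate([244, 337, 0]) cube([421, 22, 82]);
translate([244, 337, 522]) cube([421, 22, 82]);


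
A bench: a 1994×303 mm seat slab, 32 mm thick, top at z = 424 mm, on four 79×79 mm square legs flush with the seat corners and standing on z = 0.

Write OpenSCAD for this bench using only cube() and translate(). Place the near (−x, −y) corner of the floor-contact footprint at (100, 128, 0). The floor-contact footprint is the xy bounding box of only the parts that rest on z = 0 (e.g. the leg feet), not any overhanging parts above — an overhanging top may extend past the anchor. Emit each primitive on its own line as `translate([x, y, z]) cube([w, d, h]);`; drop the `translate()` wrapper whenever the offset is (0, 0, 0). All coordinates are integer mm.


translate([100, 128, 392]) cube([1994, 303, 32]);
translate([100, 128, 0]) cube([79, 79, 392]);
translate([100, 352, 0]) cube([79, 79, 392]);
translate([2015, 128, 0]) cube([79, 79, 392]);
translate([2015, 352, 0]) cube([79, 79, 392]);


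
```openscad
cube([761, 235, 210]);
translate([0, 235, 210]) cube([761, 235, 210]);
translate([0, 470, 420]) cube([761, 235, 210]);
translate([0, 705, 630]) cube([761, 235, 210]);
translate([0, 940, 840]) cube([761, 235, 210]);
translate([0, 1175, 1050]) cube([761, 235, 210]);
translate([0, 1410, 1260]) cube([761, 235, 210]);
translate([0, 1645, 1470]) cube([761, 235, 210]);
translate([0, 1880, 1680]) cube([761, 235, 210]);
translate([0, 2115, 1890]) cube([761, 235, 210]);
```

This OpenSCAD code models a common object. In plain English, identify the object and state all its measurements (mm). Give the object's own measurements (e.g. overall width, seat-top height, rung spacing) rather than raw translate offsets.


A straight staircase of 10 solid steps. Each step is 761 mm wide (x), 235 mm deep (y, the going) and 210 mm tall (the rise). The first step rests on the floor; each subsequent step sits one going further in +y and one rise higher in +z, directly behind and above the previous step with no overlap.


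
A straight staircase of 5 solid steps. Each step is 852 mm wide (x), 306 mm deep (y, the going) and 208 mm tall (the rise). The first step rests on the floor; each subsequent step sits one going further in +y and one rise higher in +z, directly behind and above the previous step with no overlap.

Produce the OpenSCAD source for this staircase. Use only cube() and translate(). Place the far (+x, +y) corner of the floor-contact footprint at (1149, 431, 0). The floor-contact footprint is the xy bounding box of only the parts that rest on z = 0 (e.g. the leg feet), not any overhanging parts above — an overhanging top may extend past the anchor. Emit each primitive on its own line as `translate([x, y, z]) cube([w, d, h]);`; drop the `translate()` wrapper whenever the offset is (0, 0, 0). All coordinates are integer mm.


translate([297, 125, 0]) cube([852, 306, 208]);
translate([297, 431, 208]) cube([852, 306, 208]);
translate([297, 737, 416]) cube([852, 306, 208]);
translate([297, 1043, 624]) cube([852, 306, 208]);
translate([297, 1349, 832]) cube([852, 306, 208]);


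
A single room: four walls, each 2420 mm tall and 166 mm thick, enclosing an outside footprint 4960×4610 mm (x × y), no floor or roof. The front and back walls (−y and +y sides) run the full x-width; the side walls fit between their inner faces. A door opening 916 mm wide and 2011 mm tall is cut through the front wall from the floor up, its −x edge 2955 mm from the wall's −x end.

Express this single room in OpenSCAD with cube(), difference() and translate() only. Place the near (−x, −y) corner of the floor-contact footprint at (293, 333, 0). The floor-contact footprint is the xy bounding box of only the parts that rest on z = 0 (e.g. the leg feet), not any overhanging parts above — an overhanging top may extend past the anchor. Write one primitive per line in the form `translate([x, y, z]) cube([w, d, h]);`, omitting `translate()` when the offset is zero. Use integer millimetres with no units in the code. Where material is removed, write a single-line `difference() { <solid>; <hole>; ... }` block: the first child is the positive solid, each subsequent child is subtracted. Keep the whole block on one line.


difference() { translate([293, 333, 0]) cube([4960, 166, 2420]); translate([3248, 333, 0]) cube([916, 166, 2011]); }
translate([293, 4777, 0]) cube([4960, 166, 2420]);
translate([293, 499, 0]) cube([166, 4278, 2420]);
translate([5087, 499, 0]) cube([166, 4278, 2420]);


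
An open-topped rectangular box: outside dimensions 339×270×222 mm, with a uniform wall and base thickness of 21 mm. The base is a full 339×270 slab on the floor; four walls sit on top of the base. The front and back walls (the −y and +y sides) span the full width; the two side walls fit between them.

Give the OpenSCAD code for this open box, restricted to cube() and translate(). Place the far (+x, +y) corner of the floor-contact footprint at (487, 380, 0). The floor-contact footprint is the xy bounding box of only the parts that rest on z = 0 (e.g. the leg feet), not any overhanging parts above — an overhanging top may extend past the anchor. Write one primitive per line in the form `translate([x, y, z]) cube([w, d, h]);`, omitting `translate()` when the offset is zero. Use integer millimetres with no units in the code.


translate([148, 110, 0]) cube([339, 270, 21]);
translate([148, 110, 21]) cube([339, 21, 201]);
translate([148, 359, 21]) cube([339, 21, 201]);
translate([148, 131, 21]) cube([21, 228, 201]);
translate([466, 131, 21]) cube([21, 228, 201]);


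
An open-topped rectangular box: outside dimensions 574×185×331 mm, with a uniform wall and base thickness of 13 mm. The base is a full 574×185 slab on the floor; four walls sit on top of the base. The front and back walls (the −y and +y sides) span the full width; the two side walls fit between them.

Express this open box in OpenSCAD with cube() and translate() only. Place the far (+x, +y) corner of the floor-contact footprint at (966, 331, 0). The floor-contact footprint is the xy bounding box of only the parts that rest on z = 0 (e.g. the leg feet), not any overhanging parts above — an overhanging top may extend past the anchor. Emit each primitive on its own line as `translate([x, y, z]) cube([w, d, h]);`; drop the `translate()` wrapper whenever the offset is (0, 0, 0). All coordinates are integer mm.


translate([392, 146, 0]) cube([574, 185, 13]);
translate([392, 146, 13]) cube([574, 13, 318]);
translate([392, 318, 13]) cube([574, 13, 318]);
translate([392, 159, 13]) cube([13, 159, 318]);
translate([953, 159, 13]) cube([13, 159, 318]);


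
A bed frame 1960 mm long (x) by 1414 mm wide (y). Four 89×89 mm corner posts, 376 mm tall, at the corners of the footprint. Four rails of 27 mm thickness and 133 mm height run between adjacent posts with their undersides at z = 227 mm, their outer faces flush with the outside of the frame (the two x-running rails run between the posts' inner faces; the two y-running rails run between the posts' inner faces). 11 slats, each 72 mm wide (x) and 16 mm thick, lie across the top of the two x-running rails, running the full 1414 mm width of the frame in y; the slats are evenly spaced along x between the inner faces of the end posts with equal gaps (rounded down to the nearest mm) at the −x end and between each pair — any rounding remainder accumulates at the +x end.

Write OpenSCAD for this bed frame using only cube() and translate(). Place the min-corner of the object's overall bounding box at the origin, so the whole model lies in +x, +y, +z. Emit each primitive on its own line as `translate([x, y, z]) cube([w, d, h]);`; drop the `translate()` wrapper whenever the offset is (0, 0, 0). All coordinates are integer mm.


cube([89, 89, 376]);
translate([0, 1325, 0]) cube([89, 89, 376]);
translate([1871, 0, 0]) cube([89, 89, 376]);
translate([1871, 1325, 0]) cube([89, 89, 376]);
translate([89, 0, 227]) cube([1782, 27, 133]);
translate([89, 1387, 227]) cube([1782, 27, 133]);
translate([0, 89, 227]) cube([27, 1236, 133]);
translate([1933, 89, 227]) cube([27, 1236, 133]);
translate([171, 0, 360]) cube([72, 1414, 16]);
translate([325, 0, 360]) cube([72, 1414, 16]);
translate([479, 0, 360]) cube([72, 1414, 16]);
translate([633, 0, 360]) cube([72, 1414, 16]);
translate([787, 0, 360]) cube([72, 1414, 16]);
translate([941, 0, 360]) cube([72, 1414, 16]);
translate([1095, 0, 360]) cube([72, 1414, 16]);
translate([1249, 0, 360]) cube([72, 1414, 16]);
translate([1403, 0, 360]) cube([72, 1414, 16]);
translate([1557, 0, 360]) cube([72, 1414, 16]);
translate([1711, 0, 360]) cube([72, 1414, 16]);


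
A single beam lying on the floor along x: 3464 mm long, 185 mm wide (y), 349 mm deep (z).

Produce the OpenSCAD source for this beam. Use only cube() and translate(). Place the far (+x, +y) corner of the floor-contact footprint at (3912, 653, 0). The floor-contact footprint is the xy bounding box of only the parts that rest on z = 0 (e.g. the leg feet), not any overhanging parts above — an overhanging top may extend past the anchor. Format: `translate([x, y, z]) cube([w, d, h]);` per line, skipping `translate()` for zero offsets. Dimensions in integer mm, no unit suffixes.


translate([448, 468, 0]) cube([3464, 185, 349]);


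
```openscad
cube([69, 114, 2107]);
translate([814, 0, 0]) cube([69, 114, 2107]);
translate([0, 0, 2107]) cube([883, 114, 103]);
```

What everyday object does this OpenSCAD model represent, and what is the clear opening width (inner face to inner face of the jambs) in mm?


A door frame. The clear opening width is 745 mm.

Two 2107 mm tall posts with a header on top — a door frame. The left jamb is 69 mm wide at x = 0; the right jamb starts at x = 814. The clear opening is 814 − 69 = 745 mm.


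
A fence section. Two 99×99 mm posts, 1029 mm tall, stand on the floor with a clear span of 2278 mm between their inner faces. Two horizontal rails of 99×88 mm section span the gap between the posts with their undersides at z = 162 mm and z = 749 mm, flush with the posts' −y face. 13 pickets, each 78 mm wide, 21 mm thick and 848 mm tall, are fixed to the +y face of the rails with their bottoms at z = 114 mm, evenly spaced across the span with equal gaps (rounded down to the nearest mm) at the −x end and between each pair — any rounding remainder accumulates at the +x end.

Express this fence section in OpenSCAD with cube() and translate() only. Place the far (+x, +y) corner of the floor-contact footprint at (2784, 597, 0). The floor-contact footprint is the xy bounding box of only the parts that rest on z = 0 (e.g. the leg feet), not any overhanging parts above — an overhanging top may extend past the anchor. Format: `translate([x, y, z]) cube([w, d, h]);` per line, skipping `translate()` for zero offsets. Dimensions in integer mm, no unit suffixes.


translate([308, 498, 0]) cube([99, 99, 1029]);
translate([2685, 498, 0]) cube([99, 99, 1029]);
translate([407, 498, 162]) cube([2278, 99, 88]);
translate([407, 498, 749]) cube([2278, 99, 88]);
translate([497, 597, 114]) cube([78, 21, 848]);
translate([665, 597, 114]) cube([78, 21, 848]);
translate([833, 597, 114]) cube([78, 21, 848]);
translate([1001, 597, 114]) cube([78, 21, 848]);
translate([1169, 597, 114]) cube([78, 21, 848]);
translate([1337, 597, 114]) cube([78, 21, 848]);
translate([1505, 597, 114]) cube([78, 21, 848]);
translate([1673, 597, 114]) cube([78, 21, 848]);
translate([1841, 597, 114]) cube([78, 21, 848]);
translate([2009, 597, 114]) cube([78, 21, 848]);
translate([2177, 597, 114]) cube([78, 21, 848]);
translate([2345, 597, 114]) cube([78, 21, 848]);
translate([2513, 597, 114]) cube([78, 21, 848]);


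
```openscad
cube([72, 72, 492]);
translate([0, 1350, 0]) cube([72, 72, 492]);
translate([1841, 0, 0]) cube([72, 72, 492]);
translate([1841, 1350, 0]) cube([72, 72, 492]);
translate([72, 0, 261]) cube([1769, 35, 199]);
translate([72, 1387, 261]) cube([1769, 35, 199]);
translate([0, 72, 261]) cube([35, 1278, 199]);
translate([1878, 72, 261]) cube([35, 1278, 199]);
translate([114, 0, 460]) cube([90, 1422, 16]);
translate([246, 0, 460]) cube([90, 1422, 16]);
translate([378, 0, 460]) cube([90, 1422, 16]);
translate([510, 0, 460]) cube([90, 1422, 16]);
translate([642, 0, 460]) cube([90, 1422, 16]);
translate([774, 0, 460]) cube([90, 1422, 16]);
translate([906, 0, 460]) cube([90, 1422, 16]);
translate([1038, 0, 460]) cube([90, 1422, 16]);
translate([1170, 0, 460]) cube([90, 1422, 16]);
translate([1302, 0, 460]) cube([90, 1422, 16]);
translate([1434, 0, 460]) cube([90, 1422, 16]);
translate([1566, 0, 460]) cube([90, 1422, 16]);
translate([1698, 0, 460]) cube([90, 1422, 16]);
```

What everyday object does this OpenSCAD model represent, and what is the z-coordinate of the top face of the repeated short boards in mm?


A bed frame. The slat-top height is 476 mm.

Four posts, four rails, and a row of slats — a bed frame. Slats sit on the rails at z = 261 + 199 = 460; with slat thickness 16, the top is 476 mm.


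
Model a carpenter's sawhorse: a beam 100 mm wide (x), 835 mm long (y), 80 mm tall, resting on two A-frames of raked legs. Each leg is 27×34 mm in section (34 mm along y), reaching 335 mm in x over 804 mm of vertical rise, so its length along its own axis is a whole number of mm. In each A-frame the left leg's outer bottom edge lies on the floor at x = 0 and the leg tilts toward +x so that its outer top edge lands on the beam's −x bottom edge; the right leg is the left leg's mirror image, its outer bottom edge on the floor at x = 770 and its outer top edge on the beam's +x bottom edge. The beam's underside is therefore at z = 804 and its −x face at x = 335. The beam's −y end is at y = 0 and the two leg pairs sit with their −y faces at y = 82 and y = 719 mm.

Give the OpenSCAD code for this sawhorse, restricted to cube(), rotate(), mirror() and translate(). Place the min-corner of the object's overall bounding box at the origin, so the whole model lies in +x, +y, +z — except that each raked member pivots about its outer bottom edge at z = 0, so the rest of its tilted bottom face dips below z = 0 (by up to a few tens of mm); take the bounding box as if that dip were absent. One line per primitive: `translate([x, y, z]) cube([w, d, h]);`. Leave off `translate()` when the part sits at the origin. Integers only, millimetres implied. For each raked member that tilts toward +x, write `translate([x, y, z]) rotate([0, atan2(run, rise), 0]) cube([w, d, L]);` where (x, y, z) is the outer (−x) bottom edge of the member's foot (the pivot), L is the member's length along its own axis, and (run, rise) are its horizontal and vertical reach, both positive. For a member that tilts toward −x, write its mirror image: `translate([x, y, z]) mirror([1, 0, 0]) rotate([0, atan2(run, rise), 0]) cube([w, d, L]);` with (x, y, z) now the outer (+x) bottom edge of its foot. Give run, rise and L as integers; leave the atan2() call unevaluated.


// leg length = √(335² + 804²) = 871
// right-leg outer foot x = 2·335 + 100 = 770
// beam min-corner = (335, 0, 804)
translate([335, 0, 804]) cube([100, 835, 80]);
translate([0, 82, 0]) rotate([0, atan2(335, 804), 0]) cube([27, 34, 871]);
translate([770, 82, 0]) mirror([1, 0, 0]) rotate([0, atan2(335, 804), 0]) cube([27, 34, 871]);
translate([0, 719, 0]) rotate([0, atan2(335, 804), 0]) cube([27, 34, 871]);
translate([770, 719, 0]) mirror([1, 0, 0]) rotate([0, atan2(335, 804), 0]) cube([27, 34, 871]);


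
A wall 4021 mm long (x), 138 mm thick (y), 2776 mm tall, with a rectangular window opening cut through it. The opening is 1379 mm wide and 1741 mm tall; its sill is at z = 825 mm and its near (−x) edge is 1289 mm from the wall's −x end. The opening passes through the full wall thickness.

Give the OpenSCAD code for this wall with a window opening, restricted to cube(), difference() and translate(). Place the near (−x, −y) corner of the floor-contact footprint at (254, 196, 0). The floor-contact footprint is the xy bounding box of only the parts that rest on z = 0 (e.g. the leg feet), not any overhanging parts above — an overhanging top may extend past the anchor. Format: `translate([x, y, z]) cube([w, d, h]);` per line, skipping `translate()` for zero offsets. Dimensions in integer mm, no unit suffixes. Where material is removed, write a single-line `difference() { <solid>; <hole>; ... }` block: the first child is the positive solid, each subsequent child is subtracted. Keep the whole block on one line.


difference() { translate([254, 196, 0]) cube([4021, 138, 2776]); translate([1543, 196, 825]) cube([1379, 138, 1741]); }


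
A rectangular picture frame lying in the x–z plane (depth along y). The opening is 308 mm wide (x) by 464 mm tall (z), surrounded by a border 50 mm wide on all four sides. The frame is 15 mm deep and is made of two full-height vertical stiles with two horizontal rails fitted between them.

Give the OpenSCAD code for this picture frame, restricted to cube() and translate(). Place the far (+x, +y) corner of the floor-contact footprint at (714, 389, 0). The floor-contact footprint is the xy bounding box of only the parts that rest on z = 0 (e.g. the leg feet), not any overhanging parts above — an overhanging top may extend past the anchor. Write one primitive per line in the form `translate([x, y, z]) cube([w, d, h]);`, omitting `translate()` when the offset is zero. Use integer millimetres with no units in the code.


translate([306, 374, 0]) cube([50, 15, 564]);
translate([664, 374, 0]) cube([50, 15, 564]);
translate([356, 374, 0]) cube([308, 15, 50]);
translate([356, 374, 514]) cube([308, 15, 50]);


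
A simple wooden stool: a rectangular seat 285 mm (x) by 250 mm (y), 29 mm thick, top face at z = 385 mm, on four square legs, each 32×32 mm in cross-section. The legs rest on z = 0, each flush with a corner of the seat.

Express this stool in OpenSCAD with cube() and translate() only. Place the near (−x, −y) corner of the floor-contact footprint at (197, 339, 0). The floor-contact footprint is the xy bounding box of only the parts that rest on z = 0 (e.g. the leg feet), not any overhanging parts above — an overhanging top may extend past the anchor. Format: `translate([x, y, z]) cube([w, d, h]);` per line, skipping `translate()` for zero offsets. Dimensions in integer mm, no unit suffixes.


translate([197, 339, 356]) cube([285, 250, 29]);
translate([197, 339, 0]) cube([32, 32, 356]);
translate([450, 339, 0]) cube([32, 32, 356]);
translate([197, 557, 0]) cube([32, 32, 356]);
translate([450, 557, 0]) cube([32, 32, 356]);


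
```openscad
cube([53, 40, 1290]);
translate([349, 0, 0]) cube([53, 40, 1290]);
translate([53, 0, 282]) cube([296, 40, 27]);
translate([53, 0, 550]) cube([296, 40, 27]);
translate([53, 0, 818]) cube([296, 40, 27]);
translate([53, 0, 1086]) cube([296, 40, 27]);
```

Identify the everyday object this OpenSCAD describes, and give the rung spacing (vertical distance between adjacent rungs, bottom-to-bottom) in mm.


A ladder. The rung spacing is 268 mm.

Two tall 53×40 posts with 4 short bars between them — a ladder. Adjacent rungs sit at z = 282 and z = 550, so the spacing is 550 − 282 = 268 mm.


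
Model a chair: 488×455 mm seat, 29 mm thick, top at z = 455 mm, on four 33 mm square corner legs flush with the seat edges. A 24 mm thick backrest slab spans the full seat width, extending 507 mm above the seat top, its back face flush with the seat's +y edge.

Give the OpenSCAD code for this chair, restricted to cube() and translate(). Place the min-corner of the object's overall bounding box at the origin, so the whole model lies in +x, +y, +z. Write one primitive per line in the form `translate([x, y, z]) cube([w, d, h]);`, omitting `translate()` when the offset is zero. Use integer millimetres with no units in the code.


// leg_h = 455 - 29 = 426
translate([0, 0, 426]) cube([488, 455, 29]);
cube([33, 33, 426]);
translate([455, 0, 0]) cube([33, 33, 426]);
translate([0, 422, 0]) cube([33, 33, 426]);
translate([455, 422, 0]) cube([33, 33, 426]);
translate([0, 431, 455]) cube([488, 24, 507]);


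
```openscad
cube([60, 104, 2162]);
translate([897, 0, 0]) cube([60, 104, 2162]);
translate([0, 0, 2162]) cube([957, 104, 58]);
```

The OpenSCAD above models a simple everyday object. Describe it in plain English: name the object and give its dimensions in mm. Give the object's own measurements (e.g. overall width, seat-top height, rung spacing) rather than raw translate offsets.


A door frame. The clear opening is 837 mm wide and 2162 mm high. Two 60 mm wide jambs, 104 mm deep, stand either side of the opening from the floor to the top of the opening. A 58 mm thick head sits across the top of both jambs, spanning the full outside width of the frame.


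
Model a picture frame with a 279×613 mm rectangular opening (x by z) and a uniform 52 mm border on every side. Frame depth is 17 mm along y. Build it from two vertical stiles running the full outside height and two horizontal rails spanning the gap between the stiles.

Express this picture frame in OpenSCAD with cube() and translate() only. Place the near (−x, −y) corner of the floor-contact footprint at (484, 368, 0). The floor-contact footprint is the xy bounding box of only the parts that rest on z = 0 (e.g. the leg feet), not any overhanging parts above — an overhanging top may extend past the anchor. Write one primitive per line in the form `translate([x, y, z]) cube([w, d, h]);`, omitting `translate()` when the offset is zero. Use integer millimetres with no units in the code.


translate([484, 368, 0]) cube([52, 17, 717]);
translate([815, 368, 0]) cube([52, 17, 717]);
translate([536, 368, 0]) cube([279, 17, 52]);
translate([536, 368, 665]) cube([279, 17, 52]);


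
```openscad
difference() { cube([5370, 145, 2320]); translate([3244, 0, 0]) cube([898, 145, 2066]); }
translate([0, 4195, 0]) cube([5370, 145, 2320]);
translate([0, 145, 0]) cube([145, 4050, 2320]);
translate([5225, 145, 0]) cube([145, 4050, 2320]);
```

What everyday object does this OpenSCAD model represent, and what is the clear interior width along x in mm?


A single room. The interior width is 5080 mm.

Four walls enclosing a rectangle with a door in the front wall — a room. Outside width 5370 minus two 145 mm walls gives 5080 mm.


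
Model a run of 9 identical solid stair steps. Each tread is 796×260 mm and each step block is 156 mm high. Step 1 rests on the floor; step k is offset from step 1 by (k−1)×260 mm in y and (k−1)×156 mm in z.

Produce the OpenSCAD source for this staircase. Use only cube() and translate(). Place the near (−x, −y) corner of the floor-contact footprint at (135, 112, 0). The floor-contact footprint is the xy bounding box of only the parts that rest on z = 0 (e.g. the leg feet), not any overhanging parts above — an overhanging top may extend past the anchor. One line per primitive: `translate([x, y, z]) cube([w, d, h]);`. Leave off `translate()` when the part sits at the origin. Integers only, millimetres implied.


translate([135, 112, 0]) cube([796, 260, 156]);
translate([135, 372, 156]) cube([796, 260, 156]);
translate([135, 632, 312]) cube([796, 260, 156]);
translate([135, 892, 468]) cube([796, 260, 156]);
translate([135, 1152, 624]) cube([796, 260, 156]);
translate([135, 1412, 780]) cube([796, 260, 156]);
translate([135, 1672, 936]) cube([796, 260, 156]);
translate([135, 1932, 1092]) cube([796, 260, 156]);
translate([135, 2192, 1248]) cube([796, 260, 156]);


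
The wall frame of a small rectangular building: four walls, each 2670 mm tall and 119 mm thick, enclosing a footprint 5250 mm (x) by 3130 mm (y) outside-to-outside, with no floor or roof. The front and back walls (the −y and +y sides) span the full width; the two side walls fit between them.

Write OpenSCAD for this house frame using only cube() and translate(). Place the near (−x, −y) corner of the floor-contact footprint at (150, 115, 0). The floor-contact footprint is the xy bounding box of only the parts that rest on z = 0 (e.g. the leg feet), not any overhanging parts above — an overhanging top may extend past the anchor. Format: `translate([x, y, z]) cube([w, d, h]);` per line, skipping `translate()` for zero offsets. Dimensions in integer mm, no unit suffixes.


translate([150, 115, 0]) cube([5250, 119, 2670]);
translate([150, 3126, 0]) cube([5250, 119, 2670]);
translate([150, 234, 0]) cube([119, 2892, 2670]);
translate([5281, 234, 0]) cube([119, 2892, 2670]);


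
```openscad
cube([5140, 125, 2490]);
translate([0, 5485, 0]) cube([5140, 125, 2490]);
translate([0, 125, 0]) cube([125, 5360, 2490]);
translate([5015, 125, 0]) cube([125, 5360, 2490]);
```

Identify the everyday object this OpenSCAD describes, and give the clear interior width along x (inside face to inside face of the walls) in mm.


A house (or room) frame. The interior width is 4890 mm.

Four 2490 mm walls enclosing a rectangle with no floor or roof — a room or house frame. Outside width is 5140 mm and wall thickness is 125 mm, so the interior width is 5140 − 2 × 125 = 4890 mm.


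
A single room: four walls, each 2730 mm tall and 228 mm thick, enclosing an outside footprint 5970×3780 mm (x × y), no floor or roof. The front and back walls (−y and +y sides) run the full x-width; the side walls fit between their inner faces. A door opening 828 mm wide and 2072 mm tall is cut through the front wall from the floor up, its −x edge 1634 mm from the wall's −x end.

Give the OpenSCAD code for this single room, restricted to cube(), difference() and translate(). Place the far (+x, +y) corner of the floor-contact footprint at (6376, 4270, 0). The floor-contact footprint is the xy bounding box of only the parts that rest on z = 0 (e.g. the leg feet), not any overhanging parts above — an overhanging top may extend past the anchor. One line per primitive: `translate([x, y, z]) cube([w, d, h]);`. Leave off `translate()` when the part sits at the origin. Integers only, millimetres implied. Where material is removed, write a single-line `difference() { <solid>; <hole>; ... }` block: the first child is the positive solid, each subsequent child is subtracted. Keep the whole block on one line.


difference() { translate([406, 490, 0]) cube([5970, 228, 2730]); translate([2040, 490, 0]) cube([828, 228, 2072]); }
translate([406, 4042, 0]) cube([5970, 228, 2730]);
translate([406, 718, 0]) cube([228, 3324, 2730]);
translate([6148, 718, 0]) cube([228, 3324, 2730]);


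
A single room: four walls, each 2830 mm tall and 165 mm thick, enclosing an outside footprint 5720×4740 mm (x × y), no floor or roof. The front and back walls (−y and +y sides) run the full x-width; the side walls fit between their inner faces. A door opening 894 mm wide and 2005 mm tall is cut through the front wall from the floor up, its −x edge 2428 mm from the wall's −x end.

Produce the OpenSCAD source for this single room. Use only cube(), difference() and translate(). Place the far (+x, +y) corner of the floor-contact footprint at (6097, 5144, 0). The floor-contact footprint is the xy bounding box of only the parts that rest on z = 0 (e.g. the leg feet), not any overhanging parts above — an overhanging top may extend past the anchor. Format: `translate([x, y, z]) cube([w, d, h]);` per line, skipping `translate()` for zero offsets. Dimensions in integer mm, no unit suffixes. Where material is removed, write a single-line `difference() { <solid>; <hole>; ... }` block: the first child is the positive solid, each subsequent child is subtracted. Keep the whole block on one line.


difference() { translate([377, 404, 0]) cube([5720, 165, 2830]); translate([2805, 404, 0]) cube([894, 165, 2005]); }
translate([377, 4979, 0]) cube([5720, 165, 2830]);
translate([377, 569, 0]) cube([165, 4410, 2830]);
translate([5932, 569, 0]) cube([165, 4410, 2830]);


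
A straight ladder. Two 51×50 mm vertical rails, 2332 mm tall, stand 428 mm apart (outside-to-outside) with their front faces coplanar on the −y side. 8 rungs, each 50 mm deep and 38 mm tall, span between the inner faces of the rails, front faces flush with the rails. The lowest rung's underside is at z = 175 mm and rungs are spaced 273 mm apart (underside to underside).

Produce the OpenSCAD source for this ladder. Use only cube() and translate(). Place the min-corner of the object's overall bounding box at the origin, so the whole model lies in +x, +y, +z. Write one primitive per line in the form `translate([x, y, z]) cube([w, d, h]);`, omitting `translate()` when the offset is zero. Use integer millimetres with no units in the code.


// rung span = 428 - 2*51 = 326
// rung[k] z = 175 + k*273
cube([51, 50, 2332]);
translate([377, 0, 0]) cube([51, 50, 2332]);
translate([51, 0, 175]) cube([326, 50, 38]);
translate([51, 0, 448]) cube([326, 50, 38]);
translate([51, 0, 721]) cube([326, 50, 38]);
translate([51, 0, 994]) cube([326, 50, 38]);
translate([51, 0, 1267]) cube([326, 50, 38]);
translate([51, 0, 1540]) cube([326, 50, 38]);
translate([51, 0, 1813]) cube([326, 50, 38]);
translate([51, 0, 2086]) cube([326, 50, 38]);


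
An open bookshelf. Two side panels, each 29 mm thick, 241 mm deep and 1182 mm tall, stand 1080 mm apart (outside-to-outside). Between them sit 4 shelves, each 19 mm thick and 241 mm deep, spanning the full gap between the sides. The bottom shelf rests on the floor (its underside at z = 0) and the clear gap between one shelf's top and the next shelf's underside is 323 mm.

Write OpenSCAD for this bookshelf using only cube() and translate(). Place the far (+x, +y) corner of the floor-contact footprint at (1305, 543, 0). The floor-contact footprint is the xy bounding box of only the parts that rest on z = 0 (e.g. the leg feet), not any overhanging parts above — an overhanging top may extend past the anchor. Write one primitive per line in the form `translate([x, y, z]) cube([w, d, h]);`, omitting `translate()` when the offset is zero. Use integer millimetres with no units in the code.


translate([225, 302, 0]) cube([29, 241, 1182]);
translate([1276, 302, 0]) cube([29, 241, 1182]);
translate([254, 302, 0]) cube([1022, 241, 19]);
translate([254, 302, 342]) cube([1022, 241, 19]);
translate([254, 302, 684]) cube([1022, 241, 19]);
translate([254, 302, 1026]) cube([1022, 241, 19]);


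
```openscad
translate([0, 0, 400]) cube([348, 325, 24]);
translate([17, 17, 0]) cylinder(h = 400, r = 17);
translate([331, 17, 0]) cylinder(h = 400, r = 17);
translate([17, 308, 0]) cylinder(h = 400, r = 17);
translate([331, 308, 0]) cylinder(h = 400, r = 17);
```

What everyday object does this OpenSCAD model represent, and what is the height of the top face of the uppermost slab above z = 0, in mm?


A stool. The seat height is 424 mm.

A 348×325×24 slab at z = 400 on four corner cylinders — a stool. The seat top is 400 + 24 = 424 mm.


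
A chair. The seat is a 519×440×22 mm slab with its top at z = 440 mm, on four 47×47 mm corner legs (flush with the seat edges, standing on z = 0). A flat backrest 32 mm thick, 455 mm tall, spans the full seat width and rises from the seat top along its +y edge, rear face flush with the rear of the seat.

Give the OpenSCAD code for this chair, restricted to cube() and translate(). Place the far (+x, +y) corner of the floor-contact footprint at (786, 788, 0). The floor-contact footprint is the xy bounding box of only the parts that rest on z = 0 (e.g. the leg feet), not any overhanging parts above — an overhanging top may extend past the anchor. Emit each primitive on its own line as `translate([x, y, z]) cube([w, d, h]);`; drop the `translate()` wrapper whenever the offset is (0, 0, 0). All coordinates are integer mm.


translate([267, 348, 418]) cube([519, 440, 22]);
translate([267, 348, 0]) cube([47, 47, 418]);
translate([739, 348, 0]) cube([47, 47, 418]);
translate([267, 741, 0]) cube([47, 47, 418]);
translate([739, 741, 0]) cube([47, 47, 418]);
translate([267, 756, 440]) cube([519, 32, 455]);


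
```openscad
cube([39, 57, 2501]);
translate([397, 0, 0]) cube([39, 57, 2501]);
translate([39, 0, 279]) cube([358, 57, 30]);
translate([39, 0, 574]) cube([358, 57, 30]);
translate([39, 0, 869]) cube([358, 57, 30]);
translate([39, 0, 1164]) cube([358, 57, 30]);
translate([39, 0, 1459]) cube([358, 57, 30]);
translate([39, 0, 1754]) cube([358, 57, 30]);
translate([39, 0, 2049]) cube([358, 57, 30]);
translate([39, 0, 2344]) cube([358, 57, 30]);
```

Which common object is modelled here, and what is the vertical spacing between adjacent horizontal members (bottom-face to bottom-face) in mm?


A ladder. The rung spacing is 295 mm.

Two tall 39×57 posts with 8 short bars between them — a ladder. Adjacent rungs sit at z = 279 and z = 574, so the spacing is 574 − 279 = 295 mm.


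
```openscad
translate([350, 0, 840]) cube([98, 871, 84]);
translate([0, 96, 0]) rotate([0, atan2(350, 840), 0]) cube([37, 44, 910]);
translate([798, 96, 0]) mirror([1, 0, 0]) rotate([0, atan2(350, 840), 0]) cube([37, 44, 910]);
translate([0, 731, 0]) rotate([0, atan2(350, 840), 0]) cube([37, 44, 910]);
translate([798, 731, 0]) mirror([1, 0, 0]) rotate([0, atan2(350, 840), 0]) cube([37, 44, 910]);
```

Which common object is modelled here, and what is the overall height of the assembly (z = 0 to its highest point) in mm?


A sawhorse. The overall height is 924 mm.

A beam across two mirrored pairs of raked legs — a sawhorse. The beam's underside is at z = 840 (matching the legs' vertical rise in atan2(350, 840)) and the beam is 84 mm tall, so its top is at 840 + 84 = 924 mm. The raked legs top out at the beam's underside, so that is the highest point.


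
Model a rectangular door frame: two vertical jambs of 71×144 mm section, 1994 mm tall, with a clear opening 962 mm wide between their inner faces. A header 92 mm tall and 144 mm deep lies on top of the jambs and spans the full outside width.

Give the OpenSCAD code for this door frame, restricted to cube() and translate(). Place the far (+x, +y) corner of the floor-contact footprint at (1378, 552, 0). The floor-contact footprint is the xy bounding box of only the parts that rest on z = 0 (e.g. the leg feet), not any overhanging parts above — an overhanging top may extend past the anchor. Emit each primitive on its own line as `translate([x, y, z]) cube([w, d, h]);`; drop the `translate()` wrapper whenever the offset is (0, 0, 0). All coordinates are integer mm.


translate([274, 408, 0]) cube([71, 144, 1994]);
translate([1307, 408, 0]) cube([71, 144, 1994]);
translate([274, 408, 1994]) cube([1104, 144, 92]);


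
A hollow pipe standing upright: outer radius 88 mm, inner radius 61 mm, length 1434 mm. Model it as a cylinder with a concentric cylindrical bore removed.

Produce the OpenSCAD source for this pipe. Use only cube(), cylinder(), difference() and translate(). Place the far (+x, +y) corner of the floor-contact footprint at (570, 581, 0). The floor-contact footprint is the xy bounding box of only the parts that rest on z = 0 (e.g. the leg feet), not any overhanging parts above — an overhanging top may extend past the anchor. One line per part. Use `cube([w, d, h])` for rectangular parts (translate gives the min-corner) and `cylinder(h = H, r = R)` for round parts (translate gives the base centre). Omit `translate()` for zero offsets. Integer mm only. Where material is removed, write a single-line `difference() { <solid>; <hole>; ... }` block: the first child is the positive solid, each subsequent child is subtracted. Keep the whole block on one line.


difference() { translate([482, 493, 0]) cylinder(h = 1434, r = 88); translate([482, 493, 0]) cylinder(h = 1434, r = 61); }


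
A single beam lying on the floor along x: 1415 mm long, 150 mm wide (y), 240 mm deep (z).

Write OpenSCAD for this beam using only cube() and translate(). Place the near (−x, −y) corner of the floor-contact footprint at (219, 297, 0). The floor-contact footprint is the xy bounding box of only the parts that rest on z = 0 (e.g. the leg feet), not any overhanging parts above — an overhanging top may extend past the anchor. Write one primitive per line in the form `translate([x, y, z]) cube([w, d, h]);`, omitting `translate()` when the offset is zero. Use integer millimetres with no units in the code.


translate([219, 297, 0]) cube([1415, 150, 240]);


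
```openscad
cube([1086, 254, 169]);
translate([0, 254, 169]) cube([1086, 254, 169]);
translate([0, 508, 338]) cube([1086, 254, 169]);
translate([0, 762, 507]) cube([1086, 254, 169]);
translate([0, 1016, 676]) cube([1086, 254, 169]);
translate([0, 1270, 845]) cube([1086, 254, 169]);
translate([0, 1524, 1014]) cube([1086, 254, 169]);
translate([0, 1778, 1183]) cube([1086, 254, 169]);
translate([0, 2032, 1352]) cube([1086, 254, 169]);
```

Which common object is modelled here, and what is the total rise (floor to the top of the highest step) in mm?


A staircase. The total rise is 1521 mm.

9 identical blocks, each offset up and back from the previous — a staircase. Each step is 169 mm tall and there are 9 of them, so the total rise is 9 × 169 = 1521 mm.


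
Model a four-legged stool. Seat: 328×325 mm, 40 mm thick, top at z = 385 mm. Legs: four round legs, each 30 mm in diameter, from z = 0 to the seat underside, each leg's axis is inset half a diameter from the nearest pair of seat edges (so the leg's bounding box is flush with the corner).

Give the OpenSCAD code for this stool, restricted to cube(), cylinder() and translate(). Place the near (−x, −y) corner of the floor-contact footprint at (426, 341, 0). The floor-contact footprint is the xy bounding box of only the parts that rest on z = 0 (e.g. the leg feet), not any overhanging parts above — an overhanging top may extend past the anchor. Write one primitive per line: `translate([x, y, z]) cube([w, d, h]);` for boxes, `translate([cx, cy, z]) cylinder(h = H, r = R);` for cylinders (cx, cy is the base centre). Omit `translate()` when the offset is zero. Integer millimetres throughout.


translate([426, 341, 345]) cube([328, 325, 40]);
translate([441, 356, 0]) cylinder(h = 345, r = 15);
translate([739, 356, 0]) cylinder(h = 345, r = 15);
translate([441, 651, 0]) cylinder(h = 345, r = 15);
translate([739, 651, 0]) cylinder(h = 345, r = 15);


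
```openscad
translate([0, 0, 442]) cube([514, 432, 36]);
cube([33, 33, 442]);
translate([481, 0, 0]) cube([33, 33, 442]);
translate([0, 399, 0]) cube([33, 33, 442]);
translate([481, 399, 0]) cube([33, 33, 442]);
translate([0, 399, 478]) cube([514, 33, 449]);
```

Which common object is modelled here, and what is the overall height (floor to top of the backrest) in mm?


A chair. The overall height is 927 mm.

A slab on four corner posts with a tall panel at the back — a chair. The seat slab sits at z = 442 with thickness 36, and the 449 mm backrest starts at the seat top, so the overall height is 442 + 36 + 449 = 927 mm.


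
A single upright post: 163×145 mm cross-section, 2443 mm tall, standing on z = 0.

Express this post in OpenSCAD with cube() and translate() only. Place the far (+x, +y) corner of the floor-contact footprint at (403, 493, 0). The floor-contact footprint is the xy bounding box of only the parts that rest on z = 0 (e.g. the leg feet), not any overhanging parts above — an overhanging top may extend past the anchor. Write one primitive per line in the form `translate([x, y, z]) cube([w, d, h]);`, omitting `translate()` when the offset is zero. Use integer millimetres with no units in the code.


translate([240, 348, 0]) cube([163, 145, 2443]);
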